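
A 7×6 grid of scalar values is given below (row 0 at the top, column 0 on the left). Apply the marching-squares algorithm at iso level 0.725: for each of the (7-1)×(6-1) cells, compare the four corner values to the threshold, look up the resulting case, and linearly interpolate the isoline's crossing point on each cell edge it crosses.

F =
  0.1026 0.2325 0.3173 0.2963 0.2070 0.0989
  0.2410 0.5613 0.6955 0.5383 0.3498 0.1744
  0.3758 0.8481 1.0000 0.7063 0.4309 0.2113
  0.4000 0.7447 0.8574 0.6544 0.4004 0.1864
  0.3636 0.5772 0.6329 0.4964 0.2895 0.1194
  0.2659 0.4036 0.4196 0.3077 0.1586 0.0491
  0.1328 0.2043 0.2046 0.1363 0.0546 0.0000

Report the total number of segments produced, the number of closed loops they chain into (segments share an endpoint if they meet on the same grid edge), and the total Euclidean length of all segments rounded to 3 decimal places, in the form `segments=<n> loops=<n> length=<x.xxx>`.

segments=8 loops=1 length=7.086

cell (1,0): code 0100 → (1.571,1.000)–(2.000,0.739)
cell (1,1): code 1100 → (1.097,2.000)–(1.571,1.000)
cell (1,2): code 1000 → (2.000,2.936)–(1.097,2.000)
cell (2,0): code 0110 → (2.000,0.739)–(3.000,0.943)
cell (2,2): code 1001 → (3.000,2.652)–(2.000,2.936)
cell (3,0): code 0010 → (3.000,0.943)–(3.118,1.000)
cell (3,1): code 0011 → (3.118,1.000)–(3.590,2.000)
cell (3,2): code 0001 → (3.590,2.000)–(3.000,2.652)
total: 8 segments, chained into 1 closed loop(s), length Σ = 7.085671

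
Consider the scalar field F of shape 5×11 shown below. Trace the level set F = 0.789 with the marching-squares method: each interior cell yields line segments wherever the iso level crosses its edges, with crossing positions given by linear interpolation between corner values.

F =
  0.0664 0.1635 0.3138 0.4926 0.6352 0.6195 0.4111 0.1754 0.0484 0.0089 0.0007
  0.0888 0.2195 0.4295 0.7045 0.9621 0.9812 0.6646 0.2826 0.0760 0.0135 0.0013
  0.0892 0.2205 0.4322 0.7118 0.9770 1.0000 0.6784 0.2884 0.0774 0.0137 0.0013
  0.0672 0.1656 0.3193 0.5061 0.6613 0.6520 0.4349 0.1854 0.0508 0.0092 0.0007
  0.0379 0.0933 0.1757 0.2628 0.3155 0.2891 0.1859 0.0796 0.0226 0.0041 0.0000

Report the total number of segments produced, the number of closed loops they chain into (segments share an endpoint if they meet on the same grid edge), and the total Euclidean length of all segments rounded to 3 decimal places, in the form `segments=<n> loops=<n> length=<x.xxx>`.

segments=8 loops=1 length=7.483

cell (0,3): code 0100 → (0.470,4.000)–(1.000,3.328)
cell (0,4): code 1100 → (0.469,5.000)–(0.470,4.000)
cell (0,5): code 1000 → (1.000,5.607)–(0.469,5.000)
cell (1,3): code 0110 → (1.000,3.328)–(2.000,3.291)
cell (1,5): code 1001 → (2.000,5.656)–(1.000,5.607)
cell (2,3): code 0010 → (2.000,3.291)–(2.596,4.000)
cell (2,4): code 0011 → (2.596,4.000)–(2.606,5.000)
cell (2,5): code 0001 → (2.606,5.000)–(2.000,5.656)
total: 8 segments, chained into 1 closed loop(s), length Σ = 7.483449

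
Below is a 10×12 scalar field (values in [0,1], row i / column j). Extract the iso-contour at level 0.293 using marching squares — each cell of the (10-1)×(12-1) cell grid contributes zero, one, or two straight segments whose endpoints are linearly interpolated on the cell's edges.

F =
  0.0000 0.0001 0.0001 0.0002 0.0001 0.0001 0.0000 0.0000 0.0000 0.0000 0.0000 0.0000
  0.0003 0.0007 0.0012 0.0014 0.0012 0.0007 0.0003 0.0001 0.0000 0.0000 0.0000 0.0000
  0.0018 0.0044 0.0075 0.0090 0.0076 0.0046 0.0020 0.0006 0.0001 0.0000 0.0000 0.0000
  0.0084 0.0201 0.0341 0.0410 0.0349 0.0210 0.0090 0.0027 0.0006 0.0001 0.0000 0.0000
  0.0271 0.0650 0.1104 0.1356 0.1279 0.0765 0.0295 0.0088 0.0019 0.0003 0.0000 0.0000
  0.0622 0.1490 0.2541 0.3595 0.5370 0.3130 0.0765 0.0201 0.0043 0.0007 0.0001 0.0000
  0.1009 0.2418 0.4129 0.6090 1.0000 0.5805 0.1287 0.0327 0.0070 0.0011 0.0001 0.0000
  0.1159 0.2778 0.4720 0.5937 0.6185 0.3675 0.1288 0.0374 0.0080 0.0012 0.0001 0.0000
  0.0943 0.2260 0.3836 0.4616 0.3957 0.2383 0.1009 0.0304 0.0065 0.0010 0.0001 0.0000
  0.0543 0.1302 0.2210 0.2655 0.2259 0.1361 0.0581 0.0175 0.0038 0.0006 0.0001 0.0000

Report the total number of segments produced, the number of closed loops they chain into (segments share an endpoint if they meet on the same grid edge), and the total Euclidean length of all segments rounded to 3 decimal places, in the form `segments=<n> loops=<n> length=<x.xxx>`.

cell (4,2): code 0100 → (4.703,3.000)–(5.000,2.369)
cell (4,3): code 1100 → (4.404,4.000)–(4.703,3.000)
cell (4,4): code 1100 → (4.915,5.000)–(4.404,4.000)
cell (4,5): code 1000 → (5.000,5.085)–(4.915,5.000)
cell (5,1): code 0100 → (5.245,2.000)–(6.000,1.299)
cell (5,2): code 1110 → (5.000,2.369)–(5.245,2.000)
cell (5,5): code 1001 → (6.000,5.636)–(5.000,5.085)
cell (6,1): code 0110 → (6.000,1.299)–(7.000,1.078)
cell (6,5): code 1001 → (7.000,5.312)–(6.000,5.636)
cell (7,1): code 0110 → (7.000,1.078)–(8.000,1.425)
cell (7,4): code 1011 → (8.000,4.652)–(7.577,5.000)
cell (7,5): code 0001 → (7.577,5.000)–(7.000,5.312)
cell (8,1): code 0010 → (8.000,1.425)–(8.557,2.000)
cell (8,2): code 0011 → (8.557,2.000)–(8.860,3.000)
cell (8,3): code 0011 → (8.860,3.000)–(8.605,4.000)
cell (8,4): code 0001 → (8.605,4.000)–(8.000,4.652)
total: 16 segments, chained into 1 closed loop(s), length Σ = 13.703677

segments=16 loops=1 length=13.704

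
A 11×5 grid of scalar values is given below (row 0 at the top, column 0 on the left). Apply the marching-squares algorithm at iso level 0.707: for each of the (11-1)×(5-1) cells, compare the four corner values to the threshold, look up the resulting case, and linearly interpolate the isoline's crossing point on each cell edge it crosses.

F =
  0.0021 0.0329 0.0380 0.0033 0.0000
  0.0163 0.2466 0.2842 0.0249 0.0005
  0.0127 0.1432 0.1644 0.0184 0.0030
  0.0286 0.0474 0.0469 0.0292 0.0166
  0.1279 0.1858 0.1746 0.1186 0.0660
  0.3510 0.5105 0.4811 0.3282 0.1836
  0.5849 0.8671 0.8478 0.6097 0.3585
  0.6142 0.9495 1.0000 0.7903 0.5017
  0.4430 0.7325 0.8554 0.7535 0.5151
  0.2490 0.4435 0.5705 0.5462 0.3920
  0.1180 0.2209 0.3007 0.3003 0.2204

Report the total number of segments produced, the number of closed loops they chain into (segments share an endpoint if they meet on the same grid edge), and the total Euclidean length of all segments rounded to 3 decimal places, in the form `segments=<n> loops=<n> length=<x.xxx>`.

cell (5,0): code 0100 → (5.551,1.000)–(6.000,0.433)
cell (5,1): code 1100 → (5.616,2.000)–(5.551,1.000)
cell (5,2): code 1000 → (6.000,2.591)–(5.616,2.000)
cell (6,0): code 0110 → (6.000,0.433)–(7.000,0.277)
cell (6,2): code 1101 → (6.539,3.000)–(6.000,2.591)
cell (6,3): code 1000 → (7.000,3.289)–(6.539,3.000)
cell (7,0): code 0110 → (7.000,0.277)–(8.000,0.912)
cell (7,3): code 1001 → (8.000,3.195)–(7.000,3.289)
cell (8,0): code 0010 → (8.000,0.912)–(8.088,1.000)
cell (8,1): code 0011 → (8.088,1.000)–(8.521,2.000)
cell (8,2): code 0011 → (8.521,2.000)–(8.224,3.000)
cell (8,3): code 0001 → (8.224,3.000)–(8.000,3.195)
total: 12 segments, chained into 1 closed loop(s), length Σ = 9.406649

segments=12 loops=1 length=9.407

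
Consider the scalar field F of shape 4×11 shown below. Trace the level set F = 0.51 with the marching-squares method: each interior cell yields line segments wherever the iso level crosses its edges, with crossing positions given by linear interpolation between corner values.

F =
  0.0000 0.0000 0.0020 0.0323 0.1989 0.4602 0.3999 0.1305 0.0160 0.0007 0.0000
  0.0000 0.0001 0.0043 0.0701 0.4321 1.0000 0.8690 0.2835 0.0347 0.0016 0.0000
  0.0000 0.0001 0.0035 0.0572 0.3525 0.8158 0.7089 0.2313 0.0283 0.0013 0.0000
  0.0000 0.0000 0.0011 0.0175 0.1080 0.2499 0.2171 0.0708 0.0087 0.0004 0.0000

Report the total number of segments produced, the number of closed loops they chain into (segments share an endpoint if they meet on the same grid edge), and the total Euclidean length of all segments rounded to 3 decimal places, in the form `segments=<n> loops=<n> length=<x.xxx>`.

segments=8 loops=1 length=7.725

cell (0,4): code 0100 → (0.092,5.000)–(1.000,4.137)
cell (0,5): code 1100 → (0.235,6.000)–(0.092,5.000)
cell (0,6): code 1000 → (1.000,6.613)–(0.235,6.000)
cell (1,4): code 0110 → (1.000,4.137)–(2.000,4.340)
cell (1,6): code 1001 → (2.000,6.416)–(1.000,6.613)
cell (2,4): code 0010 → (2.000,4.340)–(2.540,5.000)
cell (2,5): code 0011 → (2.540,5.000)–(2.404,6.000)
cell (2,6): code 0001 → (2.404,6.000)–(2.000,6.416)
total: 8 segments, chained into 1 closed loop(s), length Σ = 7.725376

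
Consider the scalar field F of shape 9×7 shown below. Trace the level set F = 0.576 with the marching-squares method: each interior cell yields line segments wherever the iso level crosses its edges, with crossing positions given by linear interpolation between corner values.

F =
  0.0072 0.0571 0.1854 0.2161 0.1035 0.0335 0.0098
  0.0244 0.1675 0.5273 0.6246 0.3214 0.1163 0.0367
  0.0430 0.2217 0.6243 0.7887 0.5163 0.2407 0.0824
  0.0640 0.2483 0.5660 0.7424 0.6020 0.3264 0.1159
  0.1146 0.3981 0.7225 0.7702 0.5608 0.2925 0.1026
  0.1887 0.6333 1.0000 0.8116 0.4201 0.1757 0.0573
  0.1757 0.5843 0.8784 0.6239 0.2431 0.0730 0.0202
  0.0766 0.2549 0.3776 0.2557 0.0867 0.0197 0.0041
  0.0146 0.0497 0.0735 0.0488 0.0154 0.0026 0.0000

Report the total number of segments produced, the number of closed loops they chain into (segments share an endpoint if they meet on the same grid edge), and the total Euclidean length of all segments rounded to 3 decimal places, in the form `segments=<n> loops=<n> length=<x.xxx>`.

cell (0,2): code 0100 → (0.881,3.000)–(1.000,2.501)
cell (0,3): code 1000 → (1.000,3.160)–(0.881,3.000)
cell (1,1): code 0100 → (1.502,2.000)–(2.000,1.880)
cell (1,2): code 1110 → (1.000,2.501)–(1.502,2.000)
cell (1,3): code 1001 → (2.000,3.781)–(1.000,3.160)
cell (2,1): code 0010 → (2.000,1.880)–(2.828,2.000)
cell (2,2): code 0111 → (2.828,2.000)–(3.000,2.057)
cell (2,3): code 1101 → (2.697,4.000)–(2.000,3.781)
cell (2,4): code 1000 → (3.000,4.094)–(2.697,4.000)
cell (3,1): code 0100 → (3.064,2.000)–(4.000,1.548)
cell (3,2): code 1110 → (3.000,2.057)–(3.064,2.000)
cell (3,3): code 1011 → (4.000,3.927)–(3.631,4.000)
cell (3,4): code 0001 → (3.631,4.000)–(3.000,4.094)
cell (4,0): code 0100 → (4.756,1.000)–(5.000,0.871)
cell (4,1): code 1110 → (4.000,1.548)–(4.756,1.000)
cell (4,3): code 1001 → (5.000,3.602)–(4.000,3.927)
cell (5,0): code 0110 → (5.000,0.871)–(6.000,0.980)
cell (5,3): code 1001 → (6.000,3.126)–(5.000,3.602)
cell (6,0): code 0010 → (6.000,0.980)–(6.025,1.000)
cell (6,1): code 0011 → (6.025,1.000)–(6.604,2.000)
cell (6,2): code 0011 → (6.604,2.000)–(6.130,3.000)
cell (6,3): code 0001 → (6.130,3.000)–(6.000,3.126)
total: 22 segments, chained into 1 closed loop(s), length Σ = 14.165842

segments=22 loops=1 length=14.166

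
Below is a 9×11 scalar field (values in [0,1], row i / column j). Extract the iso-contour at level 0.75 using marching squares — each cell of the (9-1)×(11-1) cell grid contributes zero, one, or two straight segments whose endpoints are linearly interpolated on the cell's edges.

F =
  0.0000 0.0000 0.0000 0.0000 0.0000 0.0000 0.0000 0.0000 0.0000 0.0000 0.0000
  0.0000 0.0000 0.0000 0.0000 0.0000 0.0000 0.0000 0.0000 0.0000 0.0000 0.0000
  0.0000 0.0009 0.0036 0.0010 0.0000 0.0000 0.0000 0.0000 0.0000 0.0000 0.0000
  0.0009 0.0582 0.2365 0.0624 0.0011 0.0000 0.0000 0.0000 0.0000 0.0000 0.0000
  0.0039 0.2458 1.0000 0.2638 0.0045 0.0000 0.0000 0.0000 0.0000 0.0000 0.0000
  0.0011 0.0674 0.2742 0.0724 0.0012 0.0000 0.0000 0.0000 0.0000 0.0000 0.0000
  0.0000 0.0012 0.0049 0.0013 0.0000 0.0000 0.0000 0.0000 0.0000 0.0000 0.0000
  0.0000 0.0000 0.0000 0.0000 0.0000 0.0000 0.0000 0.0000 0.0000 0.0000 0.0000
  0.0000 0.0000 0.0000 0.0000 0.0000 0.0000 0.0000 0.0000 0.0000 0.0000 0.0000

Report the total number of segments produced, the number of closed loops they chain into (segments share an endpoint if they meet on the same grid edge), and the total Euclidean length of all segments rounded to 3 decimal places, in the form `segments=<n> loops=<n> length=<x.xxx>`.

segments=4 loops=1 length=1.899

cell (3,1): code 0100 → (3.673,2.000)–(4.000,1.669)
cell (3,2): code 1000 → (4.000,2.340)–(3.673,2.000)
cell (4,1): code 0010 → (4.000,1.669)–(4.344,2.000)
cell (4,2): code 0001 → (4.344,2.000)–(4.000,2.340)
total: 4 segments, chained into 1 closed loop(s), length Σ = 1.899399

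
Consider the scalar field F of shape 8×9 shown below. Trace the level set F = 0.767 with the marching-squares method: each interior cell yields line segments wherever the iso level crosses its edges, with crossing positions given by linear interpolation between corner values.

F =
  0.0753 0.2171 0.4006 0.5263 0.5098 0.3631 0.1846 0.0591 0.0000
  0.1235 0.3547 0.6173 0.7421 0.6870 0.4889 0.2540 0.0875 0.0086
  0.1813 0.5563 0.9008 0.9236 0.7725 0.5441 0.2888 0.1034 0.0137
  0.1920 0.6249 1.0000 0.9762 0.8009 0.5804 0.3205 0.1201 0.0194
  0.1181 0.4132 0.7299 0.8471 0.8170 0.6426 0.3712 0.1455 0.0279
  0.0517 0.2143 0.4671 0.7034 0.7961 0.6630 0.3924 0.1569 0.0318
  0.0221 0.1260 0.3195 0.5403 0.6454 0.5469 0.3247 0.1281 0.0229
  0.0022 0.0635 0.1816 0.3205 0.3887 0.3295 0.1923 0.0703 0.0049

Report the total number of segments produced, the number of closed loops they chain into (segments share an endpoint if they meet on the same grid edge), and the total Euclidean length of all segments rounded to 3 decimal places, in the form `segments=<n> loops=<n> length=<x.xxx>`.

segments=14 loops=1 length=10.846

cell (1,1): code 0100 → (1.528,2.000)–(2.000,1.612)
cell (1,2): code 1100 → (1.137,3.000)–(1.528,2.000)
cell (1,3): code 1100 → (1.936,4.000)–(1.137,3.000)
cell (1,4): code 1000 → (2.000,4.024)–(1.936,4.000)
cell (2,1): code 0110 → (2.000,1.612)–(3.000,1.379)
cell (2,4): code 1001 → (3.000,4.154)–(2.000,4.024)
cell (3,1): code 0010 → (3.000,1.379)–(3.863,2.000)
cell (3,2): code 0111 → (3.863,2.000)–(4.000,2.317)
cell (3,4): code 1001 → (4.000,4.287)–(3.000,4.154)
cell (4,2): code 0010 → (4.000,2.317)–(4.557,3.000)
cell (4,3): code 0111 → (4.557,3.000)–(5.000,3.686)
cell (4,4): code 1001 → (5.000,4.219)–(4.000,4.287)
cell (5,3): code 0010 → (5.000,3.686)–(5.193,4.000)
cell (5,4): code 0001 → (5.193,4.000)–(5.000,4.219)
total: 14 segments, chained into 1 closed loop(s), length Σ = 10.846195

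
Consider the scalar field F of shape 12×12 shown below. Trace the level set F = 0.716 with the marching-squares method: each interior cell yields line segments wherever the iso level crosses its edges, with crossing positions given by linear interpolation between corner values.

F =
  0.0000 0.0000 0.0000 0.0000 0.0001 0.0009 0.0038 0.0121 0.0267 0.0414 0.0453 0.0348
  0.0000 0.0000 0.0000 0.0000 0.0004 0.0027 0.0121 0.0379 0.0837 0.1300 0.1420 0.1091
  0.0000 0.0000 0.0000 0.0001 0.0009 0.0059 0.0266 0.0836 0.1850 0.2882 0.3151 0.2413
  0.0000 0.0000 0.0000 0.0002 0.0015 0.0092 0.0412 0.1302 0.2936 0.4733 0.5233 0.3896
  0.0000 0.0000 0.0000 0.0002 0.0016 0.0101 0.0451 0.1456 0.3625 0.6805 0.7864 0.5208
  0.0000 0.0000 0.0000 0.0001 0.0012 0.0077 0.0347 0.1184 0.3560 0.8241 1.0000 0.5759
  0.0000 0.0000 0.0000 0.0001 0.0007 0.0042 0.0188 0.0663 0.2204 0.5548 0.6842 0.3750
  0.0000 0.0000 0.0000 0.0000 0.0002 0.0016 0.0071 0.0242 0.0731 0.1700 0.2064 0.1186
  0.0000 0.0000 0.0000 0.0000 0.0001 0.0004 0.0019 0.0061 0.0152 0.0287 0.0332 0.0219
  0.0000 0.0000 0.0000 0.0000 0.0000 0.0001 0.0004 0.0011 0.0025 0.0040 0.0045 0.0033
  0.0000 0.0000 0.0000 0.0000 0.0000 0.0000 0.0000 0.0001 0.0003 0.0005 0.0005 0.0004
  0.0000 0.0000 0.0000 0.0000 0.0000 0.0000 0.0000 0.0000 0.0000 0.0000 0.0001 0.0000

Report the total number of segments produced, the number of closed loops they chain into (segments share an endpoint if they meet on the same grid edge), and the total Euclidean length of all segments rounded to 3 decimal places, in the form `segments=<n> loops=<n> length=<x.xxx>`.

segments=8 loops=1 length=6.077

cell (3,9): code 0100 → (3.732,10.000)–(4.000,9.335)
cell (3,10): code 1000 → (4.000,10.265)–(3.732,10.000)
cell (4,8): code 0100 → (4.247,9.000)–(5.000,8.769)
cell (4,9): code 1110 → (4.000,9.335)–(4.247,9.000)
cell (4,10): code 1001 → (5.000,10.670)–(4.000,10.265)
cell (5,8): code 0010 → (5.000,8.769)–(5.401,9.000)
cell (5,9): code 0011 → (5.401,9.000)–(5.899,10.000)
cell (5,10): code 0001 → (5.899,10.000)–(5.000,10.670)
total: 8 segments, chained into 1 closed loop(s), length Σ = 6.077358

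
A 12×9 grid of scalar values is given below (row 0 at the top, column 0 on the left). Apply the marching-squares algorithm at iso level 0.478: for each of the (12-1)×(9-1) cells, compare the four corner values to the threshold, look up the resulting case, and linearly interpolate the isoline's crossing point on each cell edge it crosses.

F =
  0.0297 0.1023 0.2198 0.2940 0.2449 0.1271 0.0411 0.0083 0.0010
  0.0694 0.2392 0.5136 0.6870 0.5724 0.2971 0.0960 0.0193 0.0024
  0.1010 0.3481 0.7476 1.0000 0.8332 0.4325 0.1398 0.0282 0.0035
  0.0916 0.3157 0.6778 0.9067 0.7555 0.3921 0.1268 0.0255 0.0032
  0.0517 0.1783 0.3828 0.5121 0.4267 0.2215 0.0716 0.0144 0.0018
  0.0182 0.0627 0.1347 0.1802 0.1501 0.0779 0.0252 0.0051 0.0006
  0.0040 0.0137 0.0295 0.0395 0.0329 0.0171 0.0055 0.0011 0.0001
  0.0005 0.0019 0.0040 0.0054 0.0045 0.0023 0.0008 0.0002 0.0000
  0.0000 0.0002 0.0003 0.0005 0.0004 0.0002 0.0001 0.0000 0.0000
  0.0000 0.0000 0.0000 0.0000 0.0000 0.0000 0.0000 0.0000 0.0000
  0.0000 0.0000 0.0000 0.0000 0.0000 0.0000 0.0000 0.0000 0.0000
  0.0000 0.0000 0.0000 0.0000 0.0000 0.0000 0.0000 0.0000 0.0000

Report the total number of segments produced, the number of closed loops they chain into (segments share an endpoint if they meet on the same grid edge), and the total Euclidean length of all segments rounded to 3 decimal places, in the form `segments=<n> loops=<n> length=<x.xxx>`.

cell (0,1): code 0100 → (0.879,2.000)–(1.000,1.870)
cell (0,2): code 1100 → (0.468,3.000)–(0.879,2.000)
cell (0,3): code 1100 → (0.712,4.000)–(0.468,3.000)
cell (0,4): code 1000 → (1.000,4.343)–(0.712,4.000)
cell (1,1): code 0110 → (1.000,1.870)–(2.000,1.325)
cell (1,4): code 1001 → (2.000,4.886)–(1.000,4.343)
cell (2,1): code 0110 → (2.000,1.325)–(3.000,1.448)
cell (2,4): code 1001 → (3.000,4.764)–(2.000,4.886)
cell (3,1): code 0010 → (3.000,1.448)–(3.677,2.000)
cell (3,2): code 0111 → (3.677,2.000)–(4.000,2.736)
cell (3,3): code 1011 → (4.000,3.399)–(3.844,4.000)
cell (3,4): code 0001 → (3.844,4.000)–(3.000,4.764)
cell (4,2): code 0010 → (4.000,2.736)–(4.103,3.000)
cell (4,3): code 0001 → (4.103,3.000)–(4.000,3.399)
total: 14 segments, chained into 1 closed loop(s), length Σ = 11.159525

segments=14 loops=1 length=11.160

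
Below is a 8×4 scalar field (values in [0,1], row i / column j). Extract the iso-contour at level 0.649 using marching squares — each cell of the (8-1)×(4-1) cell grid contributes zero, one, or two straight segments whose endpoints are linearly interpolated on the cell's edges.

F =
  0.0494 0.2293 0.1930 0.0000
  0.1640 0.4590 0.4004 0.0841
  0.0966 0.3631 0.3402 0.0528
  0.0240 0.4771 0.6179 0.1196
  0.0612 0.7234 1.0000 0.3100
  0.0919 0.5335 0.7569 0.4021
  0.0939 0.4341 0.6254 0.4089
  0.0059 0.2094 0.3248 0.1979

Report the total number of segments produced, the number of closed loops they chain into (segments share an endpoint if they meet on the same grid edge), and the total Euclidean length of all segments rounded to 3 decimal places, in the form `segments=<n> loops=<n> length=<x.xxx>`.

cell (3,0): code 0100 → (3.698,1.000)–(4.000,0.888)
cell (3,1): code 1100 → (3.081,2.000)–(3.698,1.000)
cell (3,2): code 1000 → (4.000,2.509)–(3.081,2.000)
cell (4,0): code 0010 → (4.000,0.888)–(4.392,1.000)
cell (4,1): code 0111 → (4.392,1.000)–(5.000,1.517)
cell (4,2): code 1001 → (5.000,2.304)–(4.000,2.509)
cell (5,1): code 0010 → (5.000,1.517)–(5.821,2.000)
cell (5,2): code 0001 → (5.821,2.000)–(5.000,2.304)
total: 8 segments, chained into 1 closed loop(s), length Σ = 6.600885

segments=8 loops=1 length=6.601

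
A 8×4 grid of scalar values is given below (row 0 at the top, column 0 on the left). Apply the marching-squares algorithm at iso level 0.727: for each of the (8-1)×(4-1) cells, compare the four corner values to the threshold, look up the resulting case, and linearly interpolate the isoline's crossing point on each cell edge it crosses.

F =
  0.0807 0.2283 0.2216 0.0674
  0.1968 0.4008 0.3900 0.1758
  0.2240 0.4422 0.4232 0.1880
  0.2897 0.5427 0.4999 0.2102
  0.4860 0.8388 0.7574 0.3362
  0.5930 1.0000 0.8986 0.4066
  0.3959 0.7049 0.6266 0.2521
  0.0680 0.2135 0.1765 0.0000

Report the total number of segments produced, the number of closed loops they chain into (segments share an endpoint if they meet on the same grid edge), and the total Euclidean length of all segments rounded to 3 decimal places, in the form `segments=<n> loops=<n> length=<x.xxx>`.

cell (3,0): code 0100 → (3.622,1.000)–(4.000,0.683)
cell (3,1): code 1100 → (3.882,2.000)–(3.622,1.000)
cell (3,2): code 1000 → (4.000,2.072)–(3.882,2.000)
cell (4,0): code 0110 → (4.000,0.683)–(5.000,0.329)
cell (4,2): code 1001 → (5.000,2.349)–(4.000,2.072)
cell (5,0): code 0010 → (5.000,0.329)–(5.925,1.000)
cell (5,1): code 0011 → (5.925,1.000)–(5.631,2.000)
cell (5,2): code 0001 → (5.631,2.000)–(5.000,2.349)
total: 8 segments, chained into 1 closed loop(s), length Σ = 6.668704

segments=8 loops=1 length=6.669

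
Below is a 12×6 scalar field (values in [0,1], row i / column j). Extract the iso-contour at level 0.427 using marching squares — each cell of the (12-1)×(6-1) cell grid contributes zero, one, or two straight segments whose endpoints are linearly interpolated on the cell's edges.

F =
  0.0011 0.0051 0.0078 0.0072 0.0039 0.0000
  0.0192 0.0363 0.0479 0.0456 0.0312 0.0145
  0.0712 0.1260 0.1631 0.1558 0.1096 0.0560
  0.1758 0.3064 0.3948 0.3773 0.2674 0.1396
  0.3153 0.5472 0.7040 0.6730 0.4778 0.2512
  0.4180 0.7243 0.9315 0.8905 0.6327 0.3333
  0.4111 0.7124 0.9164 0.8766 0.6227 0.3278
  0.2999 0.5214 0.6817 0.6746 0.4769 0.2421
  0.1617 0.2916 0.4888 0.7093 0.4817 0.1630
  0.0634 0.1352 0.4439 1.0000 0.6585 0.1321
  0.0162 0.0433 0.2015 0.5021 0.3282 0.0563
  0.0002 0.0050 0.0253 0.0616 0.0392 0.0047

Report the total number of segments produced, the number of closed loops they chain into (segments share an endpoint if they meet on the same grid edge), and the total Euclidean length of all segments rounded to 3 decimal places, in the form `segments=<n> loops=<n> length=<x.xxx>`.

segments=22 loops=1 length=18.799

cell (3,0): code 0100 → (3.501,1.000)–(4.000,0.482)
cell (3,1): code 1100 → (3.104,2.000)–(3.501,1.000)
cell (3,2): code 1100 → (3.168,3.000)–(3.104,2.000)
cell (3,3): code 1100 → (3.759,4.000)–(3.168,3.000)
cell (3,4): code 1000 → (4.000,4.224)–(3.759,4.000)
cell (4,0): code 0110 → (4.000,0.482)–(5.000,0.029)
cell (4,4): code 1001 → (5.000,4.687)–(4.000,4.224)
cell (5,0): code 0110 → (5.000,0.029)–(6.000,0.053)
cell (5,4): code 1001 → (6.000,4.664)–(5.000,4.687)
cell (6,0): code 0110 → (6.000,0.053)–(7.000,0.574)
cell (6,4): code 1001 → (7.000,4.213)–(6.000,4.664)
cell (7,0): code 0010 → (7.000,0.574)–(7.411,1.000)
cell (7,1): code 0111 → (7.411,1.000)–(8.000,1.687)
cell (7,4): code 1001 → (8.000,4.172)–(7.000,4.213)
cell (8,1): code 0110 → (8.000,1.687)–(9.000,1.945)
cell (8,4): code 1001 → (9.000,4.440)–(8.000,4.172)
cell (9,1): code 0010 → (9.000,1.945)–(9.070,2.000)
cell (9,2): code 0111 → (9.070,2.000)–(10.000,2.750)
cell (9,3): code 1011 → (10.000,3.432)–(9.701,4.000)
cell (9,4): code 0001 → (9.701,4.000)–(9.000,4.440)
cell (10,2): code 0010 → (10.000,2.750)–(10.170,3.000)
cell (10,3): code 0001 → (10.170,3.000)–(10.000,3.432)
total: 22 segments, chained into 1 closed loop(s), length Σ = 18.798618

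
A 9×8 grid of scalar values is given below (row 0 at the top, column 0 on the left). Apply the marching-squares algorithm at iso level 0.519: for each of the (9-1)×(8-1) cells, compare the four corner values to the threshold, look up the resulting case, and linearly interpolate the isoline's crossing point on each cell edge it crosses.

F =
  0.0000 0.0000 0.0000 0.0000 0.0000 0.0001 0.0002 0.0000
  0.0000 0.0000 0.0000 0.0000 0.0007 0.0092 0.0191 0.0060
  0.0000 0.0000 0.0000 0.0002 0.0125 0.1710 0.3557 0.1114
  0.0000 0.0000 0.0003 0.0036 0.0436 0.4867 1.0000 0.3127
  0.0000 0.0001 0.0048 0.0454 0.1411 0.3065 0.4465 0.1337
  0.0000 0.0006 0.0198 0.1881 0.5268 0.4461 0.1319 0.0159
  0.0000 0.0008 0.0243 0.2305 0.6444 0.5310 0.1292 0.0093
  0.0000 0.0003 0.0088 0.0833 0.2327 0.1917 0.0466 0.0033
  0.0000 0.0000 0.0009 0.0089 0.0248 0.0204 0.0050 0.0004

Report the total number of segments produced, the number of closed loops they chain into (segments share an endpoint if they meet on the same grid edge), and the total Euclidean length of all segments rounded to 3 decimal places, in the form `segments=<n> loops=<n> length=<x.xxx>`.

cell (2,5): code 0100 → (2.253,6.000)–(3.000,5.063)
cell (2,6): code 1000 → (3.000,6.700)–(2.253,6.000)
cell (3,5): code 0010 → (3.000,5.063)–(3.869,6.000)
cell (3,6): code 0001 → (3.869,6.000)–(3.000,6.700)
cell (4,3): code 0100 → (4.980,4.000)–(5.000,3.977)
cell (4,4): code 1000 → (5.000,4.097)–(4.980,4.000)
cell (5,3): code 0110 → (5.000,3.977)–(6.000,3.697)
cell (5,4): code 1101 → (5.859,5.000)–(5.000,4.097)
cell (5,5): code 1000 → (6.000,5.030)–(5.859,5.000)
cell (6,3): code 0010 → (6.000,3.697)–(6.305,4.000)
cell (6,4): code 0011 → (6.305,4.000)–(6.035,5.000)
cell (6,5): code 0001 → (6.035,5.000)–(6.000,5.030)
total: 12 segments, chained into 2 closed loop(s), length Σ = 8.685304

segments=12 loops=2 length=8.685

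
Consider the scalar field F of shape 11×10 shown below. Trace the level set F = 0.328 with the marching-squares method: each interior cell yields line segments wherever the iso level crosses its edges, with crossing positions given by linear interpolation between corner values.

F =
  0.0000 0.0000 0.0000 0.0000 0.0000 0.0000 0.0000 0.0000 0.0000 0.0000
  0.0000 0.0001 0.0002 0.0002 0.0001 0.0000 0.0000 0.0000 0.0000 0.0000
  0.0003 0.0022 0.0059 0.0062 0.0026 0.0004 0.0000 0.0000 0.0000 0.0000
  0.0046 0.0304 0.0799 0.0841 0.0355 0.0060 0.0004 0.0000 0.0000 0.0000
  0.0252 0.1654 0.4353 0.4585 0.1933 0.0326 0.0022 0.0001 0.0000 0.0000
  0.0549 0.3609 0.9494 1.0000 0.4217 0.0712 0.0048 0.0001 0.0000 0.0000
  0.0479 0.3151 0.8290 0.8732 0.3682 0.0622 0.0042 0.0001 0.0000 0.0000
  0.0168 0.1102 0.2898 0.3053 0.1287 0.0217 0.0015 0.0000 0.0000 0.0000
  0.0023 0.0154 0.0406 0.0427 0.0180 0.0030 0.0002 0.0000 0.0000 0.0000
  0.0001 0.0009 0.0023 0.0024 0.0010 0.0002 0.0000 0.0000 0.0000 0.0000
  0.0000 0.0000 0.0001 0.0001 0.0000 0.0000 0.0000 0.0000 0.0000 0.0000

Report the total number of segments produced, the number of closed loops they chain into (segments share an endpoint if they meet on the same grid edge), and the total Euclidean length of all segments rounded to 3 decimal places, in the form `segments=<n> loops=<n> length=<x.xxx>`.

cell (3,1): code 0100 → (3.698,2.000)–(4.000,1.602)
cell (3,2): code 1100 → (3.651,3.000)–(3.698,2.000)
cell (3,3): code 1000 → (4.000,3.492)–(3.651,3.000)
cell (4,0): code 0100 → (4.832,1.000)–(5.000,0.892)
cell (4,1): code 1110 → (4.000,1.602)–(4.832,1.000)
cell (4,3): code 1101 → (4.590,4.000)–(4.000,3.492)
cell (4,4): code 1000 → (5.000,4.267)–(4.590,4.000)
cell (5,0): code 0010 → (5.000,0.892)–(5.718,1.000)
cell (5,1): code 0111 → (5.718,1.000)–(6.000,1.025)
cell (5,4): code 1001 → (6.000,4.131)–(5.000,4.267)
cell (6,1): code 0010 → (6.000,1.025)–(6.929,2.000)
cell (6,2): code 0011 → (6.929,2.000)–(6.960,3.000)
cell (6,3): code 0011 → (6.960,3.000)–(6.168,4.000)
cell (6,4): code 0001 → (6.168,4.000)–(6.000,4.131)
total: 14 segments, chained into 1 closed loop(s), length Σ = 10.452431

segments=14 loops=1 length=10.452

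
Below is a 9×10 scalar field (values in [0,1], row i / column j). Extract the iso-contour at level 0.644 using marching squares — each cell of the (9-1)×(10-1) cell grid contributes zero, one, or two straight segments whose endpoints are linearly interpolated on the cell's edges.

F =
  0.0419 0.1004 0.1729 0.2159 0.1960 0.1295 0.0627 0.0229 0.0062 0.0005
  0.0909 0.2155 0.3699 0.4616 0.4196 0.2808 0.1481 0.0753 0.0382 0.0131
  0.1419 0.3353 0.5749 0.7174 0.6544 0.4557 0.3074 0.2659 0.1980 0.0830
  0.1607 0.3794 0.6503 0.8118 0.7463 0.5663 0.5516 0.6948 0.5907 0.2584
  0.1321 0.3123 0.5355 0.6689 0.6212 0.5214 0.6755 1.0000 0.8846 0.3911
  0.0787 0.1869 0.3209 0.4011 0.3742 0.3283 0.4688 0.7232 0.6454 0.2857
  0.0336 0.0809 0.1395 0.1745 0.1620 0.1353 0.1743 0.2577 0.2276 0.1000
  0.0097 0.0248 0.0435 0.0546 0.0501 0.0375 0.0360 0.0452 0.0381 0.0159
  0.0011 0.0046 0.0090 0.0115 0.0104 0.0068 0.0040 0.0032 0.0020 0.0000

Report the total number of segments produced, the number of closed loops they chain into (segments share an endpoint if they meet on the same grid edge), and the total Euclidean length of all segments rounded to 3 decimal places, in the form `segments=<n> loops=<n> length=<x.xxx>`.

cell (1,2): code 0100 → (1.713,3.000)–(2.000,2.485)
cell (1,3): code 1100 → (1.956,4.000)–(1.713,3.000)
cell (1,4): code 1000 → (2.000,4.052)–(1.956,4.000)
cell (2,1): code 0100 → (2.916,2.000)–(3.000,1.977)
cell (2,2): code 1110 → (2.000,2.485)–(2.916,2.000)
cell (2,4): code 1001 → (3.000,4.568)–(2.000,4.052)
cell (2,6): code 0100 → (2.882,7.000)–(3.000,6.645)
cell (2,7): code 1000 → (3.000,7.488)–(2.882,7.000)
cell (3,1): code 0010 → (3.000,1.977)–(3.055,2.000)
cell (3,2): code 0111 → (3.055,2.000)–(4.000,2.813)
cell (3,3): code 1011 → (4.000,3.522)–(3.818,4.000)
cell (3,4): code 0001 → (3.818,4.000)–(3.000,4.568)
cell (3,5): code 0100 → (3.746,6.000)–(4.000,5.796)
cell (3,6): code 1110 → (3.000,6.645)–(3.746,6.000)
cell (3,7): code 1101 → (3.181,8.000)–(3.000,7.488)
cell (3,8): code 1000 → (4.000,8.488)–(3.181,8.000)
cell (4,2): code 0010 → (4.000,2.813)–(4.093,3.000)
cell (4,3): code 0001 → (4.093,3.000)–(4.000,3.522)
cell (4,5): code 0010 → (4.000,5.796)–(4.152,6.000)
cell (4,6): code 0111 → (4.152,6.000)–(5.000,6.689)
cell (4,8): code 1001 → (5.000,8.004)–(4.000,8.488)
cell (5,6): code 0010 → (5.000,6.689)–(5.170,7.000)
cell (5,7): code 0011 → (5.170,7.000)–(5.003,8.000)
cell (5,8): code 0001 → (5.003,8.000)–(5.000,8.004)
total: 24 segments, chained into 2 closed loop(s), length Σ = 15.004886

segments=24 loops=2 length=15.005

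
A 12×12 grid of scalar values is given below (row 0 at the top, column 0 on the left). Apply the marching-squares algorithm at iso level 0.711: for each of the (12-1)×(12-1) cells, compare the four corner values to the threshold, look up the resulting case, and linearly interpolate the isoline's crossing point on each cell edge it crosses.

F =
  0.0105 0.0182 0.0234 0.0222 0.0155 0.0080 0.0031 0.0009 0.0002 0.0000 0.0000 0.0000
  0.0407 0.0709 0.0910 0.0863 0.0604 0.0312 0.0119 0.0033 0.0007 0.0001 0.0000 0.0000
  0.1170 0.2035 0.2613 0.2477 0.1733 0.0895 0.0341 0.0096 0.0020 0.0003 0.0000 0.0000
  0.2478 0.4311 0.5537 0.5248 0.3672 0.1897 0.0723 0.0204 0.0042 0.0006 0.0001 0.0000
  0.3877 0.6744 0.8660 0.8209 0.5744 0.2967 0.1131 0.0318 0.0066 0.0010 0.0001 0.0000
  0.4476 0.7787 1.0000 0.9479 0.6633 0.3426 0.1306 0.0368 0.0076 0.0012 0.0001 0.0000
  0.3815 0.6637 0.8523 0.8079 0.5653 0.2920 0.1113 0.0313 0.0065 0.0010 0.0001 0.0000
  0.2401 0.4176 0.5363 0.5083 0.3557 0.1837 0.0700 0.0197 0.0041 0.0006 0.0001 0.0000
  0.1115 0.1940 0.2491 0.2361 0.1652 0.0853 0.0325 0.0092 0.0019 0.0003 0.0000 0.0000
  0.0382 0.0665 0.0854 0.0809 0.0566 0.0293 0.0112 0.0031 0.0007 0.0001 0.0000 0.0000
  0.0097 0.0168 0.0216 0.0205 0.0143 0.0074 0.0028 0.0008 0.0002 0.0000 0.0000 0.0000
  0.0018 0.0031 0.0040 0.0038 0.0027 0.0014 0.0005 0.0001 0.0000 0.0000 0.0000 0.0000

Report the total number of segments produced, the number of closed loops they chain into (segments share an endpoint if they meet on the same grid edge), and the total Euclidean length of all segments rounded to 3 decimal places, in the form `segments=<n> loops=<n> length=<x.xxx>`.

segments=12 loops=1 length=9.278

cell (3,1): code 0100 → (3.504,2.000)–(4.000,1.191)
cell (3,2): code 1100 → (3.629,3.000)–(3.504,2.000)
cell (3,3): code 1000 → (4.000,3.446)–(3.629,3.000)
cell (4,0): code 0100 → (4.351,1.000)–(5.000,0.796)
cell (4,1): code 1110 → (4.000,1.191)–(4.351,1.000)
cell (4,3): code 1001 → (5.000,3.832)–(4.000,3.446)
cell (5,0): code 0010 → (5.000,0.796)–(5.589,1.000)
cell (5,1): code 0111 → (5.589,1.000)–(6.000,1.251)
cell (5,3): code 1001 → (6.000,3.399)–(5.000,3.832)
cell (6,1): code 0010 → (6.000,1.251)–(6.447,2.000)
cell (6,2): code 0011 → (6.447,2.000)–(6.323,3.000)
cell (6,3): code 0001 → (6.323,3.000)–(6.000,3.399)
total: 12 segments, chained into 1 closed loop(s), length Σ = 9.277901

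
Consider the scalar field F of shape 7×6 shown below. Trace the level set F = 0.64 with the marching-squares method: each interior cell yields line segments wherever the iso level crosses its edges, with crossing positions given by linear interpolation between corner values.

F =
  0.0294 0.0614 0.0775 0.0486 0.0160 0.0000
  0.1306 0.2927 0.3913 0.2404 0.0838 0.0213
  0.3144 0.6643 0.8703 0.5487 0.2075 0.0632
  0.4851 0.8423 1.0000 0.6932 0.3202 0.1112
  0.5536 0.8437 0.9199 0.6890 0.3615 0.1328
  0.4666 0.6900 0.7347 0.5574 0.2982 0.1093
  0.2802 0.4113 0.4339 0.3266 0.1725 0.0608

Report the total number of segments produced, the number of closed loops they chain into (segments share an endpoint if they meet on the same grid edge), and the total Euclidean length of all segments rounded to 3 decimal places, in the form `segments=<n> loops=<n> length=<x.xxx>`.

cell (1,0): code 0100 → (1.935,1.000)–(2.000,0.931)
cell (1,1): code 1100 → (1.519,2.000)–(1.935,1.000)
cell (1,2): code 1000 → (2.000,2.716)–(1.519,2.000)
cell (2,0): code 0110 → (2.000,0.931)–(3.000,0.434)
cell (2,2): code 1101 → (2.632,3.000)–(2.000,2.716)
cell (2,3): code 1000 → (3.000,3.143)–(2.632,3.000)
cell (3,0): code 0110 → (3.000,0.434)–(4.000,0.298)
cell (3,3): code 1001 → (4.000,3.150)–(3.000,3.143)
cell (4,0): code 0110 → (4.000,0.298)–(5.000,0.776)
cell (4,2): code 1011 → (5.000,2.534)–(4.372,3.000)
cell (4,3): code 0001 → (4.372,3.000)–(4.000,3.150)
cell (5,0): code 0010 → (5.000,0.776)–(5.179,1.000)
cell (5,1): code 0011 → (5.179,1.000)–(5.315,2.000)
cell (5,2): code 0001 → (5.315,2.000)–(5.000,2.534)
total: 14 segments, chained into 1 closed loop(s), length Σ = 10.461581

segments=14 loops=1 length=10.462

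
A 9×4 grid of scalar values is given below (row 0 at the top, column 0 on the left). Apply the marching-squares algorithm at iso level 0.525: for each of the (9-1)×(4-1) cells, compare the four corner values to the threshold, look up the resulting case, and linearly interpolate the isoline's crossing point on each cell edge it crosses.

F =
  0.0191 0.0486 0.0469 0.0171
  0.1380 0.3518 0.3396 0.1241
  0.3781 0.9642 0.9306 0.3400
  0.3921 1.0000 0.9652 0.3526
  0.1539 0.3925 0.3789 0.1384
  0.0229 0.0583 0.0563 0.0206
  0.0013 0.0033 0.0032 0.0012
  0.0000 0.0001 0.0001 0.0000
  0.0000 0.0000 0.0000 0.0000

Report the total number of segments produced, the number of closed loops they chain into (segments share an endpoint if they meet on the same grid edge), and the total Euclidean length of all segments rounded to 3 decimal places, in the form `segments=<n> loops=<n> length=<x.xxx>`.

segments=8 loops=1 length=8.155

cell (1,0): code 0100 → (1.283,1.000)–(2.000,0.251)
cell (1,1): code 1100 → (1.314,2.000)–(1.283,1.000)
cell (1,2): code 1000 → (2.000,2.687)–(1.314,2.000)
cell (2,0): code 0110 → (2.000,0.251)–(3.000,0.219)
cell (2,2): code 1001 → (3.000,2.719)–(2.000,2.687)
cell (3,0): code 0010 → (3.000,0.219)–(3.782,1.000)
cell (3,1): code 0011 → (3.782,1.000)–(3.751,2.000)
cell (3,2): code 0001 → (3.751,2.000)–(3.000,2.719)
total: 8 segments, chained into 1 closed loop(s), length Σ = 8.154786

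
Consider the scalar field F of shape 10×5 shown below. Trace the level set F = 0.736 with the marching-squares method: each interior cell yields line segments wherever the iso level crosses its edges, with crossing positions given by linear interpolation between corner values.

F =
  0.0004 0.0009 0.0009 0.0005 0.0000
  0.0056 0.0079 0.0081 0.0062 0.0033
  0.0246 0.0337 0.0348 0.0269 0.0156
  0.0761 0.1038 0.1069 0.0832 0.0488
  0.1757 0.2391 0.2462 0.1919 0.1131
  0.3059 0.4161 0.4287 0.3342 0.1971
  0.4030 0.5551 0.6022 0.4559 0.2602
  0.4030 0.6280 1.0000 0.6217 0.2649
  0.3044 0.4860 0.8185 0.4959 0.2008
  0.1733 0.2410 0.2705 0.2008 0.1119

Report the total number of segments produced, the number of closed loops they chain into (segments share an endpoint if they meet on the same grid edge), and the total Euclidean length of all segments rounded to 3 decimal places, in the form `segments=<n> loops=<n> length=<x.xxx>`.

segments=6 loops=1 length=4.716

cell (6,1): code 0100 → (6.336,2.000)–(7.000,1.290)
cell (6,2): code 1000 → (7.000,2.698)–(6.336,2.000)
cell (7,1): code 0110 → (7.000,1.290)–(8.000,1.752)
cell (7,2): code 1001 → (8.000,2.256)–(7.000,2.698)
cell (8,1): code 0010 → (8.000,1.752)–(8.151,2.000)
cell (8,2): code 0001 → (8.151,2.000)–(8.000,2.256)
total: 6 segments, chained into 1 closed loop(s), length Σ = 4.716404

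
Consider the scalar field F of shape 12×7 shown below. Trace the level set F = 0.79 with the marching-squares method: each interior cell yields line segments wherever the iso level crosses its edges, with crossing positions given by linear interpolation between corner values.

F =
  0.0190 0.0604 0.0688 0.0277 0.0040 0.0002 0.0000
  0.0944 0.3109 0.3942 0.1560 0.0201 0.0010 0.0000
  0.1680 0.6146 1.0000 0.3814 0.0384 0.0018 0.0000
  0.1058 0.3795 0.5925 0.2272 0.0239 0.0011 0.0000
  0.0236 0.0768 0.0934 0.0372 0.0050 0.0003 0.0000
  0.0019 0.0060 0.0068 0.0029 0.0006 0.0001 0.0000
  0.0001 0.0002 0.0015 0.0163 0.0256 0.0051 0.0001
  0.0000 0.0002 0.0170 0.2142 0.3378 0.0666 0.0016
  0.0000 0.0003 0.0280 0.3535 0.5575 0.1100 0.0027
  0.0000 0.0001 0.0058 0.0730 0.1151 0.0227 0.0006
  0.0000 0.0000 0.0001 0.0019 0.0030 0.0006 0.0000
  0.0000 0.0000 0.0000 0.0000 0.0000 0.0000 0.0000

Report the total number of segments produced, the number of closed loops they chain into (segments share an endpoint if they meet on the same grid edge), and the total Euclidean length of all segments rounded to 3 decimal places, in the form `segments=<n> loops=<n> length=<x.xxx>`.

segments=4 loops=1 length=2.498

cell (1,1): code 0100 → (1.653,2.000)–(2.000,1.455)
cell (1,2): code 1000 → (2.000,2.339)–(1.653,2.000)
cell (2,1): code 0010 → (2.000,1.455)–(2.515,2.000)
cell (2,2): code 0001 → (2.515,2.000)–(2.000,2.339)
total: 4 segments, chained into 1 closed loop(s), length Σ = 2.498087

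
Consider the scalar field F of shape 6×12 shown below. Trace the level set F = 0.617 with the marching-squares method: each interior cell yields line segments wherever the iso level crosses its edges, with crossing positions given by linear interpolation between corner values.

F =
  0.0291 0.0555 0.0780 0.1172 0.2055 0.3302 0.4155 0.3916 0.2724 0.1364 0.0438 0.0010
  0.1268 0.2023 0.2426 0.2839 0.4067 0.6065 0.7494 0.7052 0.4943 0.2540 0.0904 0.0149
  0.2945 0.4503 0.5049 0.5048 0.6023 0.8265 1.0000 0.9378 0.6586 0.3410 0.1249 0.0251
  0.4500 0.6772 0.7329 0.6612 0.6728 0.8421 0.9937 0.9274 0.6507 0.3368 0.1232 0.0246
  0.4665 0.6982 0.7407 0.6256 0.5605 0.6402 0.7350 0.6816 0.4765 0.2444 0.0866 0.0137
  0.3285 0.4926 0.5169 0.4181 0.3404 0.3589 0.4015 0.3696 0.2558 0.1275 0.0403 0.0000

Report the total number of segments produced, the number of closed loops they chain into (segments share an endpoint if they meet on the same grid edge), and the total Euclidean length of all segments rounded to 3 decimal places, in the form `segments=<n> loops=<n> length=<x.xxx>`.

segments=26 loops=1 length=19.626

cell (0,5): code 0100 → (0.603,6.000)–(1.000,5.073)
cell (0,6): code 1100 → (0.719,7.000)–(0.603,6.000)
cell (0,7): code 1000 → (1.000,7.418)–(0.719,7.000)
cell (1,4): code 0100 → (1.048,5.000)–(2.000,4.066)
cell (1,5): code 1110 → (1.000,5.073)–(1.048,5.000)
cell (1,7): code 1101 → (1.747,8.000)–(1.000,7.418)
cell (1,8): code 1000 → (2.000,8.131)–(1.747,8.000)
cell (2,0): code 0100 → (2.735,1.000)–(3.000,0.735)
cell (2,1): code 1100 → (2.492,2.000)–(2.735,1.000)
cell (2,2): code 1100 → (2.717,3.000)–(2.492,2.000)
cell (2,3): code 1100 → (2.209,4.000)–(2.717,3.000)
cell (2,4): code 1110 → (2.000,4.066)–(2.209,4.000)
cell (2,8): code 1001 → (3.000,8.107)–(2.000,8.131)
cell (3,0): code 0110 → (3.000,0.735)–(4.000,0.650)
cell (3,3): code 1011 → (4.000,3.132)–(3.497,4.000)
cell (3,4): code 0111 → (3.497,4.000)–(4.000,4.709)
cell (3,7): code 1011 → (4.000,7.315)–(3.193,8.000)
cell (3,8): code 0001 → (3.193,8.000)–(3.000,8.107)
cell (4,0): code 0010 → (4.000,0.650)–(4.395,1.000)
cell (4,1): code 0011 → (4.395,1.000)–(4.553,2.000)
cell (4,2): code 0011 → (4.553,2.000)–(4.041,3.000)
cell (4,3): code 0001 → (4.041,3.000)–(4.000,3.132)
cell (4,4): code 0010 → (4.000,4.709)–(4.082,5.000)
cell (4,5): code 0011 → (4.082,5.000)–(4.354,6.000)
cell (4,6): code 0011 → (4.354,6.000)–(4.207,7.000)
cell (4,7): code 0001 → (4.207,7.000)–(4.000,7.315)
total: 26 segments, chained into 1 closed loop(s), length Σ = 19.625943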